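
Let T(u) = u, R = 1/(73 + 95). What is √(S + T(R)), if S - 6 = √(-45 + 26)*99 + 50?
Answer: √(395178 + 698544*I*√19)/84 ≈ 15.671 + 13.769*I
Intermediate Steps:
R = 1/168 ≈ 0.0059524
S = 56 + 99*I*√19 (S = 6 + (√(-45 + 26)*99 + 50) = 6 + (√(-19)*99 + 50) = 6 + ((I*√19)*99 + 50) = 6 + (99*I*√19 + 50) = 6 + (50 + 99*I*√19) = 56 + 99*I*√19 ≈ 56.0 + 431.53*I)
√(S + T(R)) = √((56 + 99*I*√19) + 1/168) = √(9409/168 + 99*I*√19)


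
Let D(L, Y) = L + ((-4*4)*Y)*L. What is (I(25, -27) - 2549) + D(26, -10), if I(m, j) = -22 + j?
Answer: 1588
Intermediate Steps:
D(L, Y) = L - 16*L*Y (D(L, Y) = L + (-16*Y)*L = L - 16*L*Y)
(I(25, -27) - 2549) + D(26, -10) = ((-22 - 27) - 2549) + 26*(1 - 16*(-10)) = (-49 - 2549) + 26*(1 + 160) = -2598 + 26*161 = -2598 + 4186 = 1588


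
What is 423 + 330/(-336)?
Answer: 23633/56 ≈ 422.02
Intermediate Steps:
423 + 330/(-336) = 423 + 330*(-1/336) = 423 - 55/56 = 23633/56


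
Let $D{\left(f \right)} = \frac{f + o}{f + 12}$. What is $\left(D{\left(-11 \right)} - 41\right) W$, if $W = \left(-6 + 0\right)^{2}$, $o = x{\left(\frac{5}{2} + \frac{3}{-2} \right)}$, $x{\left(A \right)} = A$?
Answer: $-1836$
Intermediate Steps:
$o = 1$ ($o = \frac{5}{2} + \frac{3}{-2} = 5 \cdot \frac{1}{2} + 3 \left(- \frac{1}{2}\right) = \frac{5}{2} - \frac{3}{2} = 1$)
$W = 36$ ($W = \left(-6\right)^{2} = 36$)
$D{\left(f \right)} = \frac{1 + f}{12 + f}$ ($D{\left(f \right)} = \frac{f + 1}{f + 12} = \frac{1 + f}{12 + f}$)
$\left(D{\left(-11 \right)} - 41\right) W = \left(\frac{1 - 11}{12 - 11} - 41\right) 36 = \left(1^{-1} \left(-10\right) - 41\right) 36 = \left(1 \left(-10\right) - 41\right) 36 = \left(-10 - 41\right) 36 = \left(-51\right) 36 = -1836$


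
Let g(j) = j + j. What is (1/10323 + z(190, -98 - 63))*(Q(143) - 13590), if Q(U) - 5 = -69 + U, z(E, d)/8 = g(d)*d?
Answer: -57844910858519/10323 ≈ -5.6035e+9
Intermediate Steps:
g(j) = 2*j
z(E, d) = 16*d**2 (z(E, d) = 8*((2*d)*d) = 8*(2*d**2) = 16*d**2)
Q(U) = -64 + U (Q(U) = 5 + (-69 + U) = -64 + U)
(1/10323 + z(190, -98 - 63))*(Q(143) - 13590) = (1/10323 + 16*(-98 - 63)**2)*((-64 + 143) - 13590) = (1/10323 + 16*(-161)**2)*(79 - 13590) = (1/10323 + 16*25921)*(-13511) = (1/10323 + 414736)*(-13511) = (4281319729/10323)*(-13511) = -57844910858519/10323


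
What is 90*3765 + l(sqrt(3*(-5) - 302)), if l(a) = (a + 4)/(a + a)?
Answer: 677701/2 - 2*I*sqrt(317)/317 ≈ 3.3885e+5 - 0.11233*I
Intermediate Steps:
l(a) = (4 + a)/(2*a) (l(a) = (4 + a)/((2*a)) = (4 + a)*(1/(2*a)) = (4 + a)/(2*a))
90*3765 + l(sqrt(3*(-5) - 302)) = 90*3765 + (4 + sqrt(3*(-5) - 302))/(2*(sqrt(3*(-5) - 302))) = 338850 + (4 + sqrt(-15 - 302))/(2*(sqrt(-15 - 302))) = 338850 + (4 + sqrt(-317))/(2*(sqrt(-317))) = 338850 + (4 + I*sqrt(317))/(2*((I*sqrt(317)))) = 338850 + (-I*sqrt(317)/317)*(4 + I*sqrt(317))/2 = 338850 - I*sqrt(317)*(4 + I*sqrt(317))/634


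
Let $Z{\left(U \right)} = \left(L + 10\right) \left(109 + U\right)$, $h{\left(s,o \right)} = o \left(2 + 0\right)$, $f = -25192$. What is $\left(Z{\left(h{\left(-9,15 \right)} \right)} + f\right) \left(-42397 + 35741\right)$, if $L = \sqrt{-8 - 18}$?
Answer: $158426112 - 925184 i \sqrt{26} \approx 1.5843 \cdot 10^{8} - 4.7175 \cdot 10^{6} i$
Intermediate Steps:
$h{\left(s,o \right)} = 2 o$ ($h{\left(s,o \right)} = o 2 = 2 o$)
$L = i \sqrt{26}$ ($L = \sqrt{-26} = i \sqrt{26} \approx 5.099 i$)
$Z{\left(U \right)} = \left(10 + i \sqrt{26}\right) \left(109 + U\right)$ ($Z{\left(U \right)} = \left(i \sqrt{26} + 10\right) \left(109 + U\right) = \left(10 + i \sqrt{26}\right) \left(109 + U\right)$)
$\left(Z{\left(h{\left(-9,15 \right)} \right)} + f\right) \left(-42397 + 35741\right) = \left(\left(1090 + 10 \cdot 2 \cdot 15 + 109 i \sqrt{26} + i 2 \cdot 15 \sqrt{26}\right) - 25192\right) \left(-42397 + 35741\right) = \left(\left(1090 + 10 \cdot 30 + 109 i \sqrt{26} + i 30 \sqrt{26}\right) - 25192\right) \left(-6656\right) = \left(\left(1090 + 300 + 109 i \sqrt{26} + 30 i \sqrt{26}\right) - 25192\right) \left(-6656\right) = \left(\left(1390 + 139 i \sqrt{26}\right) - 25192\right) \left(-6656\right) = \left(-23802 + 139 i \sqrt{26}\right) \left(-6656\right) = 158426112 - 925184 i \sqrt{26}$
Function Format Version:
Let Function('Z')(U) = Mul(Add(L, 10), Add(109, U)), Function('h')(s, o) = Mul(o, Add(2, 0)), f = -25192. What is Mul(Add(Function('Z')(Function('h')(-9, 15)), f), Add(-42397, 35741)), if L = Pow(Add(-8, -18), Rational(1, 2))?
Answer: Add(158426112, Mul(-925184, I, Pow(26, Rational(1, 2)))) ≈ Add(1.5843e+8, Mul(-4.7175e+6, I))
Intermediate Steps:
Function('h')(s, o) = Mul(2, o) (Function('h')(s, o) = Mul(o, 2) = Mul(2, o))
L = Mul(I, Pow(26, Rational(1, 2))) (L = Pow(-26, Rational(1, 2)) = Mul(I, Pow(26, Rational(1, 2))) ≈ Mul(5.0990, I))
Function('Z')(U) = Mul(Add(10, Mul(I, Pow(26, Rational(1, 2)))), Add(109, U)) (Function('Z')(U) = Mul(Add(Mul(I, Pow(26, Rational(1, 2))), 10), Add(109, U)) = Mul(Add(10, Mul(I, Pow(26, Rational(1, 2)))), Add(109, U)))
Mul(Add(Function('Z')(Function('h')(-9, 15)), f), Add(-42397, 35741)) = Mul(Add(Add(1090, Mul(10, Mul(2, 15)), Mul(109, I, Pow(26, Rational(1, 2))), Mul(I, Mul(2, 15), Pow(26, Rational(1, 2)))), -25192), Add(-42397, 35741)) = Mul(Add(Add(1090, Mul(10, 30), Mul(109, I, Pow(26, Rational(1, 2))), Mul(I, 30, Pow(26, Rational(1, 2)))), -25192), -6656) = Mul(Add(Add(1090, 300, Mul(109, I, Pow(26, Rational(1, 2))), Mul(30, I, Pow(26, Rational(1, 2)))), -25192), -6656) = Mul(Add(Add(1390, Mul(139, I, Pow(26, Rational(1, 2)))), -25192), -6656) = Mul(Add(-23802, Mul(139, I, Pow(26, Rational(1, 2)))), -6656) = Add(158426112, Mul(-925184, I, Pow(26, Rational(1, 2))))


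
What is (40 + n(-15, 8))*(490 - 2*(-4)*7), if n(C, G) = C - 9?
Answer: 8736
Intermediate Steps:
n(C, G) = -9 + C
(40 + n(-15, 8))*(490 - 2*(-4)*7) = (40 + (-9 - 15))*(490 - 2*(-4)*7) = (40 - 24)*(490 + 8*7) = 16*(490 + 56) = 16*546 = 8736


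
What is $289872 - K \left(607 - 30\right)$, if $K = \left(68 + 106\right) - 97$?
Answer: $245443$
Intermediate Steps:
$K = 77$ ($K = 174 - 97 = 77$)
$289872 - K \left(607 - 30\right) = 289872 - 77 \left(607 - 30\right) = 289872 - 77 \cdot 577 = 289872 - 44429 = 245443$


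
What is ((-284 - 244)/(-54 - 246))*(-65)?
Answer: -572/5 ≈ -114.40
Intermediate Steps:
((-284 - 244)/(-54 - 246))*(-65) = -528/(-300)*(-65) = -528*(-1/300)*(-65) = (44/25)*(-65) = -572/5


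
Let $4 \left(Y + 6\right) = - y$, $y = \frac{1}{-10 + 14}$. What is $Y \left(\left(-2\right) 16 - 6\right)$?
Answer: $\frac{1843}{8} \approx 230.38$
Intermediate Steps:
$y = \frac{1}{4} \approx 0.25$
$Y = - \frac{97}{16}$ ($Y = -6 + \frac{\left(-1\right) \frac{1}{4}}{4} = -6 + \frac{1}{4} \left(- \frac{1}{4}\right) = -6 - \frac{1}{16} = - \frac{97}{16} \approx -6.0625$)
$Y \left(\left(-2\right) 16 - 6\right) = - \frac{97 \left(\left(-2\right) 16 - 6\right)}{16} = - \frac{97 \left(-32 - 6\right)}{16} = \left(- \frac{97}{16}\right) \left(-38\right) = \frac{1843}{8}$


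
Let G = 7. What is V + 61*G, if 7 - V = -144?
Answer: 578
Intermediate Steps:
V = 151 (V = 7 - 1*(-144) = 7 + 144 = 151)
V + 61*G = 151 + 61*7 = 151 + 427 = 578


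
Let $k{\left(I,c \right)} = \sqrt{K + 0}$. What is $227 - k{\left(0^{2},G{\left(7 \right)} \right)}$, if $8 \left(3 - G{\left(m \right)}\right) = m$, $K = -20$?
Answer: $227 - 2 i \sqrt{5} \approx 227.0 - 4.4721 i$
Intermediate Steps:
$G{\left(m \right)} = 3 - \frac{m}{8}$
$k{\left(I,c \right)} = 2 i \sqrt{5}$ ($k{\left(I,c \right)} = \sqrt{-20 + 0} = \sqrt{-20} = 2 i \sqrt{5}$)
$227 - k{\left(0^{2},G{\left(7 \right)} \right)} = 227 - 2 i \sqrt{5}$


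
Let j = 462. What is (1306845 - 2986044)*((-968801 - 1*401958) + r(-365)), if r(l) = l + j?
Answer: 2301614259738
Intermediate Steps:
r(l) = 462 + l (r(l) = l + 462 = 462 + l)
(1306845 - 2986044)*((-968801 - 1*401958) + r(-365)) = (1306845 - 2986044)*((-968801 - 1*401958) + (462 - 365)) = -1679199*((-968801 - 401958) + 97) = -1679199*(-1370759 + 97) = -1679199*(-1370662) = 2301614259738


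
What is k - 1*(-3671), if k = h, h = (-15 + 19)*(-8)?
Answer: 3639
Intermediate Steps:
h = -32 (h = 4*(-8) = -32)
k = -32
k - 1*(-3671) = -32 - 1*(-3671) = -32 + 3671 = 3639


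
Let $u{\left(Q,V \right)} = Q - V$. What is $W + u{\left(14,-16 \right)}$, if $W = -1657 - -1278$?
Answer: $-349$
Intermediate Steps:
$W = -379$ ($W = -1657 + 1278 = -379$)
$W + u{\left(14,-16 \right)} = -379 + \left(14 - -16\right) = -379 + \left(14 + 16\right) = -379 + 30 = -349$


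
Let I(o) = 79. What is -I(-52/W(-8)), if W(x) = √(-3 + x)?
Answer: -79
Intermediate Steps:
-I(-52/W(-8)) = -1*79 = -79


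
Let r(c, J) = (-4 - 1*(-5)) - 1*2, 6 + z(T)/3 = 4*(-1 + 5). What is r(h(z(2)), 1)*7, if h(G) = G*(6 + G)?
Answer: -7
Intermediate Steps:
z(T) = 30 (z(T) = -18 + 3*(4*(-1 + 5)) = -18 + 3*(4*4) = -18 + 3*16 = -18 + 48 = 30)
r(c, J) = -1 (r(c, J) = (-4 + 5) - 2 = 1 - 2 = -1)
r(h(z(2)), 1)*7 = -1*7 = -7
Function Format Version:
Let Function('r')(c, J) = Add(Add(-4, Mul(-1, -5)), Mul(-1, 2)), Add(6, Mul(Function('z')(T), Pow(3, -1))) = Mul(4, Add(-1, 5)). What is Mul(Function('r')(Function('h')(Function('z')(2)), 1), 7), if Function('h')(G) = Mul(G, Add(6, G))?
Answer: -7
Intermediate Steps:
Function('z')(T) = 30 (Function('z')(T) = Add(-18, Mul(3, Mul(4, Add(-1, 5)))) = Add(-18, Mul(3, Mul(4, 4))) = Add(-18, Mul(3, 16)) = Add(-18, 48) = 30)
Function('r')(c, J) = -1 (Function('r')(c, J) = Add(Add(-4, 5), -2) = Add(1, -2) = -1)
Mul(Function('r')(Function('h')(Function('z')(2)), 1), 7) = Mul(-1, 7) = -7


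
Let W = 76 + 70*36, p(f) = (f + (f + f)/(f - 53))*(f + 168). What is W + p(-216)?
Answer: 3466580/269 ≈ 12887.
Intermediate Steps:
p(f) = (168 + f)*(f + 2*f/(-53 + f)) (p(f) = (f + (2*f)/(-53 + f))*(168 + f) = (f + 2*f/(-53 + f))*(168 + f) = (168 + f)*(f + 2*f/(-53 + f)))
W = 2596 (W = 76 + 2520 = 2596)
W + p(-216) = 2596 - 216*(-8568 + (-216)**2 + 117*(-216))/(-53 - 216) = 2596 - 216*(-8568 + 46656 - 25272)/(-269) = 2596 - 216*(-1/269)*12816 = 2596 + 2768256/269 = 3466580/269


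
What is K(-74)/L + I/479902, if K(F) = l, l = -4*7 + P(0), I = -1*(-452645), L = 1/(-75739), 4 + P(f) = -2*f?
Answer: 1163113975141/479902 ≈ 2.4236e+6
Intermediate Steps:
P(f) = -4 - 2*f
L = -1/75739 ≈ -1.3203e-5
I = 452645
l = -32 (l = -4*7 + (-4 - 2*0) = -28 + (-4 + 0) = -28 - 4 = -32)
K(F) = -32
K(-74)/L + I/479902 = -32/(-1/75739) + 452645/479902 = -32*(-75739) + 452645*(1/479902) = 2423648 + 452645/479902 = 1163113975141/479902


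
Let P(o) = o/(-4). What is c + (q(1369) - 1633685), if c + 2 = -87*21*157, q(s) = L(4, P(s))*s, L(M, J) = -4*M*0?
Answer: -1920526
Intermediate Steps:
P(o) = -o/4 (P(o) = o*(-1/4) = -o/4)
L(M, J) = 0
q(s) = 0 (q(s) = 0*s = 0)
c = -286841 (c = -2 - 87*21*157 = -2 - 1827*157 = -2 - 286839 = -286841)
c + (q(1369) - 1633685) = -286841 + (0 - 1633685) = -286841 - 1633685 = -1920526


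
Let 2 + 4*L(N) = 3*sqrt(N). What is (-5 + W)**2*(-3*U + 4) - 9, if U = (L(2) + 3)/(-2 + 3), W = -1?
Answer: -135 - 81*sqrt(2) ≈ -249.55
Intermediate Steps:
L(N) = -1/2 + 3*sqrt(N)/4 (L(N) = -1/2 + (3*sqrt(N))/4 = -1/2 + 3*sqrt(N)/4)
U = 5/2 + 3*sqrt(2)/4 (U = ((-1/2 + 3*sqrt(2)/4) + 3)/(-2 + 3) = (5/2 + 3*sqrt(2)/4)/1 = (5/2 + 3*sqrt(2)/4)*1 = 5/2 + 3*sqrt(2)/4 ≈ 3.5607)
(-5 + W)**2*(-3*U + 4) - 9 = (-5 - 1)**2*(-3*(5/2 + 3*sqrt(2)/4) + 4) - 9 = (-6)**2*((-15/2 - 9*sqrt(2)/4) + 4) - 9 = 36*(-7/2 - 9*sqrt(2)/4) - 9 = (-126 - 81*sqrt(2)) - 9 = -135 - 81*sqrt(2)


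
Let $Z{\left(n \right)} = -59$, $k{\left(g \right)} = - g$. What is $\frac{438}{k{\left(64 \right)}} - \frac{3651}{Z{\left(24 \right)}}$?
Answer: $\frac{103911}{1888} \approx 55.038$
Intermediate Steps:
$\frac{438}{k{\left(64 \right)}} - \frac{3651}{Z{\left(24 \right)}} = \frac{438}{\left(-1\right) 64} - \frac{3651}{-59} = \frac{438}{-64} - - \frac{3651}{59} = 438 \left(- \frac{1}{64}\right) + \frac{3651}{59} = - \frac{219}{32} + \frac{3651}{59} = \frac{103911}{1888}$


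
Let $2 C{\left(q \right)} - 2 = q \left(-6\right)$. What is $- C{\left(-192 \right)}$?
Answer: $-577$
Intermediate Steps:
$C{\left(q \right)} = 1 - 3 q$ ($C{\left(q \right)} = 1 + \frac{q \left(-6\right)}{2} = 1 + \frac{\left(-6\right) q}{2} = 1 - 3 q$)
$- C{\left(-192 \right)} = - (1 - -576) = - (1 + 576) = \left(-1\right) 577 = -577$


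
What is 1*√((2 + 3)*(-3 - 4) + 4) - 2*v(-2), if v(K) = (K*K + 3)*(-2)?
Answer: 28 + I*√31 ≈ 28.0 + 5.5678*I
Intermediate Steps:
v(K) = -6 - 2*K² (v(K) = (K² + 3)*(-2) = (3 + K²)*(-2) = -6 - 2*K²)
1*√((2 + 3)*(-3 - 4) + 4) - 2*v(-2) = 1*√((2 + 3)*(-3 - 4) + 4) - 2*(-6 - 2*(-2)²) = 1*√(5*(-7) + 4) - 2*(-6 - 2*4) = 1*√(-35 + 4) - 2*(-6 - 8) = 1*√(-31) - 2*(-14) = 1*(I*√31) + 28 = I*√31 + 28 = 28 + I*√31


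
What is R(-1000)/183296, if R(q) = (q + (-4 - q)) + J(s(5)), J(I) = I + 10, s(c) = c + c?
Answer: 1/11456 ≈ 8.7291e-5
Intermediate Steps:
s(c) = 2*c
J(I) = 10 + I
R(q) = 16 (R(q) = (q + (-4 - q)) + (10 + 2*5) = -4 + (10 + 10) = -4 + 20 = 16)
R(-1000)/183296 = 16/183296 = 16*(1/183296) = 1/11456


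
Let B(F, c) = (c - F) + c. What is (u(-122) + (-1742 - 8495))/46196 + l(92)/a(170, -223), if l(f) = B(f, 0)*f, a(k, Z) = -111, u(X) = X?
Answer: 389853095/5127756 ≈ 76.028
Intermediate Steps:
B(F, c) = -F + 2*c
l(f) = -f**2 (l(f) = (-f + 2*0)*f = (-f + 0)*f = (-f)*f = -f**2)
(u(-122) + (-1742 - 8495))/46196 + l(92)/a(170, -223) = (-122 + (-1742 - 8495))/46196 - 1*92**2/(-111) = (-122 - 10237)*(1/46196) - 1*8464*(-1/111) = -10359*1/46196 - 8464*(-1/111) = -10359/46196 + 8464/111 = 389853095/5127756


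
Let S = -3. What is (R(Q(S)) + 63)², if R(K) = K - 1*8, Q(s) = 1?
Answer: 3136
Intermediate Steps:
R(K) = -8 + K (R(K) = K - 8 = -8 + K)
(R(Q(S)) + 63)² = ((-8 + 1) + 63)² = (-7 + 63)² = 56² = 3136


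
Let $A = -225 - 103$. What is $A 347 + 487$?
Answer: $-113329$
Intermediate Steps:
$A = -328$ ($A = -225 - 103 = -328$)
$A 347 + 487 = \left(-328\right) 347 + 487 = -113816 + 487 = -113329$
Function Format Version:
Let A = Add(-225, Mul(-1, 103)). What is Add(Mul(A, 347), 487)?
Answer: -113329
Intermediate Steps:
A = -328 (A = Add(-225, -103) = -328)
Add(Mul(A, 347), 487) = Add(Mul(-328, 347), 487) = Add(-113816, 487) = -113329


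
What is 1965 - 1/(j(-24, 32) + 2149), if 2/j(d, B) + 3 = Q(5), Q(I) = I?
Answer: 4224749/2150 ≈ 1965.0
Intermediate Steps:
j(d, B) = 1 (j(d, B) = 2/(-3 + 5) = 2/2 = 2*(½) = 1)
1965 - 1/(j(-24, 32) + 2149) = 1965 - 1/(1 + 2149) = 1965 - 1/2150 = 4224749/2150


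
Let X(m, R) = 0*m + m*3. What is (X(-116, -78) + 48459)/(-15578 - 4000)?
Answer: -16037/6526 ≈ -2.4574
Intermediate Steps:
X(m, R) = 3*m (X(m, R) = 0 + 3*m = 3*m)
(X(-116, -78) + 48459)/(-15578 - 4000) = (3*(-116) + 48459)/(-15578 - 4000) = (-348 + 48459)/(-19578) = 48111*(-1/19578) = -16037/6526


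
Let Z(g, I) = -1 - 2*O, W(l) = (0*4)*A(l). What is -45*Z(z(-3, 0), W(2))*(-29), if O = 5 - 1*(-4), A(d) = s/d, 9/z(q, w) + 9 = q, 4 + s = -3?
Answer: -24795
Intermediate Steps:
s = -7 (s = -4 - 3 = -7)
z(q, w) = 9/(-9 + q)
A(d) = -7/d
O = 9 (O = 5 + 4 = 9)
W(l) = 0 (W(l) = (0*4)*(-7/l) = 0*(-7/l) = 0)
Z(g, I) = -19 (Z(g, I) = -1 - 2*9 = -1 - 18 = -19)
-45*Z(z(-3, 0), W(2))*(-29) = -45*(-19)*(-29) = 855*(-29) = -24795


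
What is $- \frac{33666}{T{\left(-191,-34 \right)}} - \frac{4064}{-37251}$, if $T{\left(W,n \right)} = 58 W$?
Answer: $\frac{649556579}{206333289} \approx 3.1481$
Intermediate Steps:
$- \frac{33666}{T{\left(-191,-34 \right)}} - \frac{4064}{-37251} = - \frac{33666}{58 \left(-191\right)} - \frac{4064}{-37251} = - \frac{33666}{-11078} - - \frac{4064}{37251} = \left(-33666\right) \left(- \frac{1}{11078}\right) + \frac{4064}{37251} = \frac{16833}{5539} + \frac{4064}{37251} = \frac{649556579}{206333289}$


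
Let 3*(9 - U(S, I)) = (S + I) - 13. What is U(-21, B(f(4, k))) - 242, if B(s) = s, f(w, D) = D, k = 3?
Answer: -668/3 ≈ -222.67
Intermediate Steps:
U(S, I) = 40/3 - I/3 - S/3 (U(S, I) = 9 - ((S + I) - 13)/3 = 9 - ((I + S) - 13)/3 = 9 - (-13 + I + S)/3 = 9 + (13/3 - I/3 - S/3) = 40/3 - I/3 - S/3)
U(-21, B(f(4, k))) - 242 = (40/3 - ⅓*3 - ⅓*(-21)) - 242 = (40/3 - 1 + 7) - 242 = 58/3 - 242 = -668/3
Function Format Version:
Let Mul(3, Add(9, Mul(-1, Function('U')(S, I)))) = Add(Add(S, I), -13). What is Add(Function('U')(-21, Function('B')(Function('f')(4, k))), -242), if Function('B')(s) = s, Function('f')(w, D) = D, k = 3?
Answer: Rational(-668, 3) ≈ -222.67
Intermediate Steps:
Function('U')(S, I) = Add(Rational(40, 3), Mul(Rational(-1, 3), I), Mul(Rational(-1, 3), S)) (Function('U')(S, I) = Add(9, Mul(Rational(-1, 3), Add(Add(S, I), -13))) = Add(9, Mul(Rational(-1, 3), Add(Add(I, S), -13))) = Add(9, Mul(Rational(-1, 3), Add(-13, I, S))) = Add(9, Add(Rational(13, 3), Mul(Rational(-1, 3), I), Mul(Rational(-1, 3), S))) = Add(Rational(40, 3), Mul(Rational(-1, 3), I), Mul(Rational(-1, 3), S)))
Add(Function('U')(-21, Function('B')(Function('f')(4, k))), -242) = Add(Add(Rational(40, 3), Mul(Rational(-1, 3), 3), Mul(Rational(-1, 3), -21)), -242) = Add(Add(Rational(40, 3), -1, 7), -242) = Add(Rational(58, 3), -242) = Rational(-668, 3)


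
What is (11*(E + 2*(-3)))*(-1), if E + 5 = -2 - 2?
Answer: 165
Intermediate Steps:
E = -9 (E = -5 + (-2 - 2) = -5 - 4 = -9)
(11*(E + 2*(-3)))*(-1) = (11*(-9 + 2*(-3)))*(-1) = (11*(-9 - 6))*(-1) = (11*(-15))*(-1) = -165*(-1) = 165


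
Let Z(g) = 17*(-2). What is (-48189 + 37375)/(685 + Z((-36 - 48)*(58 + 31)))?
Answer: -10814/651 ≈ -16.611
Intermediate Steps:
Z(g) = -34
(-48189 + 37375)/(685 + Z((-36 - 48)*(58 + 31))) = (-48189 + 37375)/(685 - 34) = -10814/651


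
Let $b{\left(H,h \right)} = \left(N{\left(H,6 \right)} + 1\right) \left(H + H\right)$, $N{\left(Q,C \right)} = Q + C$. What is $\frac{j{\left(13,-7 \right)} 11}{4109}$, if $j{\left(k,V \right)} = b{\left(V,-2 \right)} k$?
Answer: $0$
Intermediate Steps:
$N{\left(Q,C \right)} = C + Q$
$b{\left(H,h \right)} = 2 H \left(7 + H\right)$ ($b{\left(H,h \right)} = \left(\left(6 + H\right) + 1\right) \left(H + H\right) = \left(7 + H\right) 2 H = 2 H \left(7 + H\right)$)
$j{\left(k,V \right)} = 2 V k \left(7 + V\right)$ ($j{\left(k,V \right)} = 2 V \left(7 + V\right) k = 2 V k \left(7 + V\right)$)
$\frac{j{\left(13,-7 \right)} 11}{4109} = \frac{2 \left(-7\right) 13 \left(7 - 7\right) 11}{4109} = 2 \left(-7\right) 13 \cdot 0 \cdot 11 \cdot \frac{1}{4109} = 0 \cdot 11 \cdot \frac{1}{4109} = 0 \cdot \frac{1}{4109} = 0$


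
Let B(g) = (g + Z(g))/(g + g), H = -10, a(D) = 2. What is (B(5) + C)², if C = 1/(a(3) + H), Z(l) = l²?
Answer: 529/64 ≈ 8.2656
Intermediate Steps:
B(g) = (g + g²)/(2*g) (B(g) = (g + g²)/(g + g) = (g + g²)/((2*g)) = (g + g²)*(1/(2*g)) = (g + g²)/(2*g))
C = -⅛ (C = 1/(2 - 10) = 1/(-8) = -⅛ ≈ -0.12500)
(B(5) + C)² = ((½ + (½)*5) - ⅛)² = ((½ + 5/2) - ⅛)² = (3 - ⅛)² = (23/8)² = 529/64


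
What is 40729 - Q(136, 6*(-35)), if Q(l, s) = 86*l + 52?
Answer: 28981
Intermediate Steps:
Q(l, s) = 52 + 86*l
40729 - Q(136, 6*(-35)) = 40729 - (52 + 86*136) = 40729 - (52 + 11696) = 40729 - 1*11748 = 40729 - 11748 = 28981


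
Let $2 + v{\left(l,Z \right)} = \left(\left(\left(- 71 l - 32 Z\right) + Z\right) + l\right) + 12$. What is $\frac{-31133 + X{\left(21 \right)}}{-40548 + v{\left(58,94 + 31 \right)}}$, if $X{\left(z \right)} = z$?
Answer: $\frac{31112}{48473} \approx 0.64184$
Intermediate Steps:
$v{\left(l,Z \right)} = 10 - 70 l - 31 Z$ ($v{\left(l,Z \right)} = -2 + \left(\left(\left(\left(- 71 l - 32 Z\right) + Z\right) + l\right) + 12\right) = -2 + \left(\left(\left(- 71 l - 31 Z\right) + l\right) + 12\right) = -2 - \left(-12 + 31 Z + 70 l\right) = 10 - 70 l - 31 Z$)
$\frac{-31133 + X{\left(21 \right)}}{-40548 + v{\left(58,94 + 31 \right)}} = \frac{-31133 + 21}{-40548 - \left(4050 + 31 \left(94 + 31\right)\right)} = - \frac{31112}{-40548 - 7925} = - \frac{31112}{-48473} = \left(-31112\right) \left(- \frac{1}{48473}\right) = \frac{31112}{48473}$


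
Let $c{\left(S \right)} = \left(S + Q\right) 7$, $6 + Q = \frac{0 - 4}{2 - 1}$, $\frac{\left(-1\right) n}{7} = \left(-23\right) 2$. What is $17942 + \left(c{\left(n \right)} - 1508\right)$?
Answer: $18618$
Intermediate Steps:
$n = 322$ ($n = - 7 \left(\left(-23\right) 2\right) = \left(-7\right) \left(-46\right) = 322$)
$Q = -10$ ($Q = -6 + \frac{0 - 4}{2 - 1} = -6 - \frac{4}{1} = -6 - 4 = -10$)
$c{\left(S \right)} = -70 + 7 S$ ($c{\left(S \right)} = \left(S - 10\right) 7 = \left(-10 + S\right) 7 = -70 + 7 S$)
$17942 + \left(c{\left(n \right)} - 1508\right) = 17942 + \left(\left(-70 + 7 \cdot 322\right) - 1508\right) = 17942 + \left(\left(-70 + 2254\right) - 1508\right) = 17942 + \left(2184 - 1508\right) = 17942 + 676 = 18618$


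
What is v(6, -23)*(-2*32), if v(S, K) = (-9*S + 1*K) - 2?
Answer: 5056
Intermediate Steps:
v(S, K) = -2 + K - 9*S (v(S, K) = (-9*S + K) - 2 = (K - 9*S) - 2 = -2 + K - 9*S)
v(6, -23)*(-2*32) = (-2 - 23 - 9*6)*(-2*32) = (-2 - 23 - 54)*(-64) = -79*(-64) = 5056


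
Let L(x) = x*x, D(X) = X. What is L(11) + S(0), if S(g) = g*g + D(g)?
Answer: 121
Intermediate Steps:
L(x) = x²
S(g) = g + g² (S(g) = g*g + g = g² + g = g + g²)
L(11) + S(0) = 11² + 0*(1 + 0) = 121 + 0*1 = 121 + 0 = 121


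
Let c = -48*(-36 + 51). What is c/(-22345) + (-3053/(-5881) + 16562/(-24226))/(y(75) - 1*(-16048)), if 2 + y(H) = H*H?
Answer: 222250122201804/6899096242741547 ≈ 0.032214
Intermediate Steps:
y(H) = -2 + H² (y(H) = -2 + H*H = -2 + H²)
c = -720 (c = -48*15 = -720)
c/(-22345) + (-3053/(-5881) + 16562/(-24226))/(y(75) - 1*(-16048)) = -720/(-22345) + (-3053/(-5881) + 16562/(-24226))/((-2 + 75²) - 1*(-16048)) = -720*(-1/22345) + (-3053*(-1/5881) + 16562*(-1/24226))/((-2 + 5625) + 16048) = 144/4469 + (3053/5881 - 8281/12113)/(5623 + 16048) = 144/4469 - 11719572/71236553/21671 = 144/4469 - 11719572/71236553*1/21671 = 144/4469 - 11719572/1543767340063 = 222250122201804/6899096242741547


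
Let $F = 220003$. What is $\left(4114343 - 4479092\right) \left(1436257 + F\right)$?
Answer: $-604119178740$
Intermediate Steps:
$\left(4114343 - 4479092\right) \left(1436257 + F\right) = \left(4114343 - 4479092\right) \left(1436257 + 220003\right) = \left(-364749\right) 1656260 = -604119178740$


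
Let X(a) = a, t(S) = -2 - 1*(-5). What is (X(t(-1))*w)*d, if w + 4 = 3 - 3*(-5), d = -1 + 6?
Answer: 210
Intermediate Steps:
t(S) = 3 (t(S) = -2 + 5 = 3)
d = 5
w = 14 (w = -4 + (3 - 3*(-5)) = -4 + (3 + 15) = -4 + 18 = 14)
(X(t(-1))*w)*d = (3*14)*5 = 42*5 = 210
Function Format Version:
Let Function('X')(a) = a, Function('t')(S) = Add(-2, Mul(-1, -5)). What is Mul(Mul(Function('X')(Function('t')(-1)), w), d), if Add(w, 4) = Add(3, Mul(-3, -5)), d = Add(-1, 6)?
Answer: 210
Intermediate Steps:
Function('t')(S) = 3 (Function('t')(S) = Add(-2, 5) = 3)
d = 5
w = 14 (w = Add(-4, Add(3, Mul(-3, -5))) = Add(-4, Add(3, 15)) = Add(-4, 18) = 14)
Mul(Mul(Function('X')(Function('t')(-1)), w), d) = Mul(Mul(3, 14), 5) = Mul(42, 5) = 210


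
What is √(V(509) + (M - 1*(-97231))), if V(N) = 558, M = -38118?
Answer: √59671 ≈ 244.28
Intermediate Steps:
√(V(509) + (M - 1*(-97231))) = √(558 + (-38118 - 1*(-97231))) = √(558 + (-38118 + 97231)) = √(558 + 59113) = √59671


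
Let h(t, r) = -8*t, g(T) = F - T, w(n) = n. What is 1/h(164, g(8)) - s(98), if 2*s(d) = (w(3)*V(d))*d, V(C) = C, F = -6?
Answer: -18900673/1312 ≈ -14406.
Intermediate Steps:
g(T) = -6 - T
s(d) = 3*d²/2 (s(d) = ((3*d)*d)/2 = (3*d²)/2 = 3*d²/2)
1/h(164, g(8)) - s(98) = 1/(-8*164) - 3*98²/2 = 1/(-1312) - 3*9604/2 = -1/1312 - 1*14406 = -1/1312 - 14406 = -18900673/1312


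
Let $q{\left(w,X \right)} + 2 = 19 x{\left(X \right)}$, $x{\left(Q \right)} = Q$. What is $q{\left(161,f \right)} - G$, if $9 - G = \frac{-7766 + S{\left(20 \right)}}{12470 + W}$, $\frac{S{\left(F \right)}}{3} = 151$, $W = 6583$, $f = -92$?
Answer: $- \frac{33521540}{19053} \approx -1759.4$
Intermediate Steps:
$S{\left(F \right)} = 453$ ($S{\left(F \right)} = 3 \cdot 151 = 453$)
$q{\left(w,X \right)} = -2 + 19 X$
$G = \frac{178790}{19053}$ ($G = 9 - \frac{-7766 + 453}{12470 + 6583} = 9 - - \frac{7313}{19053} = 9 + \frac{7313}{19053} = \frac{178790}{19053} \approx 9.3838$)
$q{\left(161,f \right)} - G = \left(-2 + 19 \left(-92\right)\right) - \frac{178790}{19053} = \left(-2 - 1748\right) - \frac{178790}{19053} = -1750 - \frac{178790}{19053} = - \frac{33521540}{19053}$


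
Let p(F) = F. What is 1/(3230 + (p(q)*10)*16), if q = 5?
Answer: 1/4030 ≈ 0.00024814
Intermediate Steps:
1/(3230 + (p(q)*10)*16) = 1/(3230 + (5*10)*16) = 1/(3230 + 50*16) = 1/(3230 + 800) = 1/4030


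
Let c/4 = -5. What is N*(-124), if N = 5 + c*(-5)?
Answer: -13020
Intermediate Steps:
c = -20 (c = 4*(-5) = -20)
N = 105 (N = 5 - 20*(-5) = 5 + 100 = 105)
N*(-124) = 105*(-124) = -13020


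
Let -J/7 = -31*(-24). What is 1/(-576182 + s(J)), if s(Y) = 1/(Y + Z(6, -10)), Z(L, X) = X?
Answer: -5218/3006517677 ≈ -1.7356e-6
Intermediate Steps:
J = -5208 (J = -(-217)*(-24) = -7*744 = -5208)
s(Y) = 1/(-10 + Y) (s(Y) = 1/(Y - 10) = 1/(-10 + Y))
1/(-576182 + s(J)) = 1/(-576182 + 1/(-10 - 5208)) = 1/(-576182 + 1/(-5218)) = 1/(-576182 - 1/5218) = 1/(-3006517677/5218) = -5218/3006517677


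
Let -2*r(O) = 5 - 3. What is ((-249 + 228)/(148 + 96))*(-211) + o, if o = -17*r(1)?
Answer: 8579/244 ≈ 35.160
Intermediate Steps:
r(O) = -1 (r(O) = -(5 - 3)/2 = -½*2 = -1)
o = 17 (o = -17*(-1) = 17)
((-249 + 228)/(148 + 96))*(-211) + o = ((-249 + 228)/(148 + 96))*(-211) + 17 = -21/244*(-211) + 17 = 4431/244 + 17 = 8579/244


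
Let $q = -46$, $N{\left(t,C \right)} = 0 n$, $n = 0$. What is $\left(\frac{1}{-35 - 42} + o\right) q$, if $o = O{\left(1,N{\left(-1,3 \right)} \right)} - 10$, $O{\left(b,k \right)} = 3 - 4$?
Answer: $\frac{39008}{77} \approx 506.6$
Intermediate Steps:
$N{\left(t,C \right)} = 0$ ($N{\left(t,C \right)} = 0 \cdot 0 = 0$)
$O{\left(b,k \right)} = -1$ ($O{\left(b,k \right)} = 3 - 4 = -1$)
$o = -11$ ($o = -1 - 10 = -11$)
$\left(\frac{1}{-35 - 42} + o\right) q = \left(\frac{1}{-35 - 42} - 11\right) \left(-46\right) = \left(\frac{1}{-77} - 11\right) \left(-46\right) = \left(- \frac{1}{77} - 11\right) \left(-46\right) = \left(- \frac{848}{77}\right) \left(-46\right) = \frac{39008}{77}$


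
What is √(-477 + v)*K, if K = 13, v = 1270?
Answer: 13*√793 ≈ 366.08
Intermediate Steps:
√(-477 + v)*K = √(-477 + 1270)*13 = √793*13 = 13*√793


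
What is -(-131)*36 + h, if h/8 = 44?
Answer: 5068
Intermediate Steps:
h = 352 (h = 8*44 = 352)
-(-131)*36 + h = -(-131)*36 + 352 = -131*(-36) + 352 = 4716 + 352 = 5068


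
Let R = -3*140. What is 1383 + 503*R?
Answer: -209877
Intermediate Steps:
R = -420
1383 + 503*R = 1383 + 503*(-420) = 1383 - 211260 = -209877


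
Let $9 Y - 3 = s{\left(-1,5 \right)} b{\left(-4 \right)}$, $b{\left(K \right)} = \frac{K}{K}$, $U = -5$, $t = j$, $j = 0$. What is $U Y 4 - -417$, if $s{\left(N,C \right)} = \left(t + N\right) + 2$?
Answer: $\frac{3673}{9} \approx 408.11$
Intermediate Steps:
$t = 0$
$b{\left(K \right)} = 1$
$s{\left(N,C \right)} = 2 + N$ ($s{\left(N,C \right)} = \left(0 + N\right) + 2 = N + 2 = 2 + N$)
$Y = \frac{4}{9}$ ($Y = \frac{1}{3} + \frac{\left(2 - 1\right) 1}{9} = \frac{1}{3} + \frac{1 \cdot 1}{9} = \frac{1}{3} + \frac{1}{9} \cdot 1 = \frac{1}{3} + \frac{1}{9} = \frac{4}{9} \approx 0.44444$)
$U Y 4 - -417 = \left(-5\right) \frac{4}{9} \cdot 4 - -417 = \left(- \frac{20}{9}\right) 4 + 417 = - \frac{80}{9} + 417 = \frac{3673}{9}$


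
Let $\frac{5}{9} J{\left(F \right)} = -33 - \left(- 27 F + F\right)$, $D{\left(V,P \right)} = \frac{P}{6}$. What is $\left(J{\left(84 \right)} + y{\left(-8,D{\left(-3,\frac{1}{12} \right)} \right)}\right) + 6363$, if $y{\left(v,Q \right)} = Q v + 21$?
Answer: $\frac{461506}{45} \approx 10256.0$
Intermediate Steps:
$D{\left(V,P \right)} = \frac{P}{6}$ ($D{\left(V,P \right)} = P \frac{1}{6} = \frac{P}{6}$)
$J{\left(F \right)} = - \frac{297}{5} + \frac{234 F}{5}$ ($J{\left(F \right)} = \frac{9 \left(-33 - \left(- 27 F + F\right)\right)}{5} = \frac{9 \left(-33 - - 26 F\right)}{5} = \frac{9 \left(-33 + 26 F\right)}{5} = - \frac{297}{5} + \frac{234 F}{5}$)
$y{\left(v,Q \right)} = 21 + Q v$
$\left(J{\left(84 \right)} + y{\left(-8,D{\left(-3,\frac{1}{12} \right)} \right)}\right) + 6363 = \left(\left(- \frac{297}{5} + \frac{234}{5} \cdot 84\right) + \left(21 + \frac{1}{6 \cdot 12} \left(-8\right)\right)\right) + 6363 = \left(\left(- \frac{297}{5} + \frac{19656}{5}\right) + \left(21 + \frac{1}{6} \cdot \frac{1}{12} \left(-8\right)\right)\right) + 6363 = \left(\frac{19359}{5} + \left(21 + \frac{1}{72} \left(-8\right)\right)\right) + 6363 = \left(\frac{19359}{5} + \left(21 - \frac{1}{9}\right)\right) + 6363 = \left(\frac{19359}{5} + \frac{188}{9}\right) + 6363 = \frac{175171}{45} + 6363 = \frac{461506}{45}$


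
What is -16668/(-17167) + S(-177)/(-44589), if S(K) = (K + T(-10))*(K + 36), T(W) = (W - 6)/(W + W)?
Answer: 527848451/1275765605 ≈ 0.41375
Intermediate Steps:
T(W) = (-6 + W)/(2*W) (T(W) = (-6 + W)/((2*W)) = (-6 + W)*(1/(2*W)) = (-6 + W)/(2*W))
S(K) = (36 + K)*(⅘ + K) (S(K) = (K + (½)*(-6 - 10)/(-10))*(K + 36) = (K + (½)*(-⅒)*(-16))*(36 + K) = (K + ⅘)*(36 + K) = (⅘ + K)*(36 + K) = (36 + K)*(⅘ + K))
-16668/(-17167) + S(-177)/(-44589) = -16668/(-17167) + (144/5 + (-177)² + (184/5)*(-177))/(-44589) = -16668*(-1/17167) + (144/5 + 31329 - 32568/5)*(-1/44589) = 16668/17167 + (124221/5)*(-1/44589) = 16668/17167 - 41407/74315 = 527848451/1275765605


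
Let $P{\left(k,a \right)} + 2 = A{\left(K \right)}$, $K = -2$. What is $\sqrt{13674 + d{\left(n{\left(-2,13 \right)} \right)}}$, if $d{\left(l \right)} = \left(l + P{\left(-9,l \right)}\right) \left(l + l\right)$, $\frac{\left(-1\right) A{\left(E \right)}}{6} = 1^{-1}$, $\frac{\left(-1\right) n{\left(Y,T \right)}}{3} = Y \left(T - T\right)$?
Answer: $\sqrt{13674} \approx 116.94$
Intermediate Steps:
$n{\left(Y,T \right)} = 0$ ($n{\left(Y,T \right)} = - 3 Y \left(T - T\right) = - 3 Y 0 = \left(-3\right) 0 = 0$)
$A{\left(E \right)} = -6$ ($A{\left(E \right)} = - \frac{6}{1} = \left(-6\right) 1 = -6$)
$P{\left(k,a \right)} = -8$ ($P{\left(k,a \right)} = -2 - 6 = -8$)
$d{\left(l \right)} = 2 l \left(-8 + l\right)$ ($d{\left(l \right)} = \left(l - 8\right) \left(l + l\right) = \left(-8 + l\right) 2 l = 2 l \left(-8 + l\right)$)
$\sqrt{13674 + d{\left(n{\left(-2,13 \right)} \right)}} = \sqrt{13674 + 2 \cdot 0 \left(-8 + 0\right)} = \sqrt{13674 + 2 \cdot 0 \left(-8\right)} = \sqrt{13674 + 0} = \sqrt{13674}$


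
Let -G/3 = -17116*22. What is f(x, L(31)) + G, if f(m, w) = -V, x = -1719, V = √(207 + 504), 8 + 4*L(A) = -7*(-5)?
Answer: 1129656 - 3*√79 ≈ 1.1296e+6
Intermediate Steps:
G = 1129656 (G = -(-51348)*22 = -3*(-376552) = 1129656)
L(A) = 27/4 (L(A) = -2 + (-7*(-5))/4 = -2 + (¼)*35 = -2 + 35/4 = 27/4)
V = 3*√79 (V = √711 = 3*√79 ≈ 26.665)
f(m, w) = -3*√79
f(x, L(31)) + G = -3*√79 + 1129656 = 1129656 - 3*√79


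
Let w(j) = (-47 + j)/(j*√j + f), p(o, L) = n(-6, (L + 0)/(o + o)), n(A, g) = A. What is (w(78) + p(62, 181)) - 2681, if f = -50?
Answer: -634201087/236026 + 1209*√78/236026 ≈ -2687.0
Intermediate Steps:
p(o, L) = -6
w(j) = (-47 + j)/(-50 + j^(3/2)) (w(j) = (-47 + j)/(j*√j - 50) = (-47 + j)/(j^(3/2) - 50) = (-47 + j)/(-50 + j^(3/2)))
(w(78) + p(62, 181)) - 2681 = ((-47 + 78)/(-50 + 78^(3/2)) - 6) - 2681 = (31/(-50 + 78*√78) - 6) - 2681 = (-6 + 31/(-50 + 78*√78)) - 2681 = -2687 + 31/(-50 + 78*√78)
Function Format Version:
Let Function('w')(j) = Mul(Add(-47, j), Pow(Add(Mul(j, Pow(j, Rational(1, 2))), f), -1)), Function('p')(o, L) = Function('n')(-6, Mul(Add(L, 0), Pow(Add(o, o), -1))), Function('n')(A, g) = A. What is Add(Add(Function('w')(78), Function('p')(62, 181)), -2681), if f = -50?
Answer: Add(Rational(-634201087, 236026), Mul(Rational(1209, 236026), Pow(78, Rational(1, 2)))) ≈ -2687.0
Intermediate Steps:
Function('p')(o, L) = -6
Function('w')(j) = Mul(Pow(Add(-50, Pow(j, Rational(3, 2))), -1), Add(-47, j)) (Function('w')(j) = Mul(Add(-47, j), Pow(Add(Mul(j, Pow(j, Rational(1, 2))), -50), -1)) = Mul(Add(-47, j), Pow(Add(Pow(j, Rational(3, 2)), -50), -1)) = Mul(Add(-47, j), Pow(Add(-50, Pow(j, Rational(3, 2))), -1)) = Mul(Pow(Add(-50, Pow(j, Rational(3, 2))), -1), Add(-47, j)))
Add(Add(Function('w')(78), Function('p')(62, 181)), -2681) = Add(Add(Mul(Pow(Add(-50, Pow(78, Rational(3, 2))), -1), Add(-47, 78)), -6), -2681) = Add(Add(Mul(Pow(Add(-50, Mul(78, Pow(78, Rational(1, 2)))), -1), 31), -6), -2681) = Add(Add(Mul(31, Pow(Add(-50, Mul(78, Pow(78, Rational(1, 2)))), -1)), -6), -2681) = Add(Add(-6, Mul(31, Pow(Add(-50, Mul(78, Pow(78, Rational(1, 2)))), -1))), -2681) = Add(-2687, Mul(31, Pow(Add(-50, Mul(78, Pow(78, Rational(1, 2)))), -1)))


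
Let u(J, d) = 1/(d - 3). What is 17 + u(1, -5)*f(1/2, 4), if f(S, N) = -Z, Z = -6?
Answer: 65/4 ≈ 16.250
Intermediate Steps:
u(J, d) = 1/(-3 + d)
f(S, N) = 6 (f(S, N) = -1*(-6) = 6)
17 + u(1, -5)*f(1/2, 4) = 17 + 6/(-3 - 5) = 17 + 6/(-8) = 17 - ⅛*6 = 17 - ¾ = 65/4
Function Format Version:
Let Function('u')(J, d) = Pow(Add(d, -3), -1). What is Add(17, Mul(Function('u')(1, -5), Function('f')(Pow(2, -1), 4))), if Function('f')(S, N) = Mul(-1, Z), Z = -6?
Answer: Rational(65, 4) ≈ 16.250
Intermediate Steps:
Function('u')(J, d) = Pow(Add(-3, d), -1)
Function('f')(S, N) = 6 (Function('f')(S, N) = Mul(-1, -6) = 6)
Add(17, Mul(Function('u')(1, -5), Function('f')(Pow(2, -1), 4))) = Add(17, Mul(Pow(Add(-3, -5), -1), 6)) = Add(17, Mul(Pow(-8, -1), 6)) = Add(17, Mul(Rational(-1, 8), 6)) = Add(17, Rational(-3, 4)) = Rational(65, 4)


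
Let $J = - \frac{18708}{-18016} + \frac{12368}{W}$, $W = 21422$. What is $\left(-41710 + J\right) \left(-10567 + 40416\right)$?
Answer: $- \frac{60059477961466293}{48242344} \approx -1.245 \cdot 10^{9}$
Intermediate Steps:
$J = \frac{77948083}{48242344}$ ($J = - \frac{18708}{-18016} + \frac{12368}{21422} = \left(-18708\right) \left(- \frac{1}{18016}\right) + 12368 \cdot \frac{1}{21422} = \frac{4677}{4504} + \frac{6184}{10711} = \frac{77948083}{48242344} \approx 1.6158$)
$\left(-41710 + J\right) \left(-10567 + 40416\right) = \left(-41710 + \frac{77948083}{48242344}\right) \left(-10567 + 40416\right) = \left(- \frac{2012110220157}{48242344}\right) 29849 = - \frac{60059477961466293}{48242344}$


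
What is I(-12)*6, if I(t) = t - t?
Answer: 0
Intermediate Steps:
I(t) = 0
I(-12)*6 = 0*6 = 0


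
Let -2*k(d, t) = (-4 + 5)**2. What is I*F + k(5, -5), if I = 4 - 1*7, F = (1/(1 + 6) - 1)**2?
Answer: -265/98 ≈ -2.7041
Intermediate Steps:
k(d, t) = -1/2 (k(d, t) = -(-4 + 5)**2/2 = -1/2*1**2 = -1/2*1 = -1/2)
F = 36/49 (F = (1/7 - 1)**2 = (-6/7)**2 = 36/49 ≈ 0.73469)
I = -3 (I = 4 - 7 = -3)
I*F + k(5, -5) = -3*36/49 - 1/2 = -108/49 - 1/2 = -265/98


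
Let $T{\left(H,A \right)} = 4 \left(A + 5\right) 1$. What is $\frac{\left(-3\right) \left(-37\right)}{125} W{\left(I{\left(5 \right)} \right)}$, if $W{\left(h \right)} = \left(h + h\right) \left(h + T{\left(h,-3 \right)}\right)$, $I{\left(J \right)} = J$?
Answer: $\frac{2886}{25} \approx 115.44$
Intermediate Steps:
$T{\left(H,A \right)} = 20 + 4 A$ ($T{\left(H,A \right)} = 4 \left(5 + A\right) 1 = \left(20 + 4 A\right) 1 = 20 + 4 A$)
$W{\left(h \right)} = 2 h \left(8 + h\right)$ ($W{\left(h \right)} = \left(h + h\right) \left(h + \left(20 + 4 \left(-3\right)\right)\right) = 2 h \left(h + \left(20 - 12\right)\right) = 2 h \left(h + 8\right) = 2 h \left(8 + h\right)$)
$\frac{\left(-3\right) \left(-37\right)}{125} W{\left(I{\left(5 \right)} \right)} = \frac{\left(-3\right) \left(-37\right)}{125} \cdot 2 \cdot 5 \left(8 + 5\right) = \frac{1}{125} \cdot 111 \cdot 2 \cdot 5 \cdot 13 = \frac{111}{125} \cdot 130 = \frac{2886}{25}$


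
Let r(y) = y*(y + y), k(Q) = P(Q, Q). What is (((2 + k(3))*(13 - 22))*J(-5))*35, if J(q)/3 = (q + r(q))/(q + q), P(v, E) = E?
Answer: 42525/2 ≈ 21263.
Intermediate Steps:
k(Q) = Q
r(y) = 2*y**2 (r(y) = y*(2*y) = 2*y**2)
J(q) = 3*(q + 2*q**2)/(2*q) (J(q) = 3*((q + 2*q**2)/(q + q)) = 3*((q + 2*q**2)/((2*q))) = 3*((q + 2*q**2)*(1/(2*q))) = 3*((q + 2*q**2)/(2*q)) = 3*(q + 2*q**2)/(2*q))
(((2 + k(3))*(13 - 22))*J(-5))*35 = (((2 + 3)*(13 - 22))*(3/2 + 3*(-5)))*35 = ((5*(-9))*(3/2 - 15))*35 = -45*(-27/2)*35 = (1215/2)*35 = 42525/2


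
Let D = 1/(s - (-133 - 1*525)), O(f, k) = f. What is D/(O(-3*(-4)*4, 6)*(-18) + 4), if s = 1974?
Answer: -1/2263520 ≈ -4.4179e-7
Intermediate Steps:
D = 1/2632 (D = 1/(1974 - (-133 - 1*525)) = 1/(1974 - (-133 - 525)) = 1/(1974 - 1*(-658)) = 1/(1974 + 658) = 1/2632 ≈ 0.00037994)
D/(O(-3*(-4)*4, 6)*(-18) + 4) = 1/(2632*((-3*(-4)*4)*(-18) + 4)) = 1/(2632*((12*4)*(-18) + 4)) = 1/(2632*(48*(-18) + 4)) = 1/(2632*(-864 + 4)) = (1/2632)/(-860) = (1/2632)*(-1/860) = -1/2263520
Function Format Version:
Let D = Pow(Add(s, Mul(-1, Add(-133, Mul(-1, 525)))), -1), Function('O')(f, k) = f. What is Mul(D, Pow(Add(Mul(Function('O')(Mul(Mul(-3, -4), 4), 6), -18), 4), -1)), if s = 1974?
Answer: Rational(-1, 2263520) ≈ -4.4179e-7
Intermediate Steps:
D = Rational(1, 2632) (D = Pow(Add(1974, Mul(-1, Add(-133, Mul(-1, 525)))), -1) = Pow(Add(1974, Mul(-1, Add(-133, -525))), -1) = Pow(Add(1974, Mul(-1, -658)), -1) = Pow(Add(1974, 658), -1) = Pow(2632, -1) = Rational(1, 2632) ≈ 0.00037994)
Mul(D, Pow(Add(Mul(Function('O')(Mul(Mul(-3, -4), 4), 6), -18), 4), -1)) = Mul(Rational(1, 2632), Pow(Add(Mul(Mul(Mul(-3, -4), 4), -18), 4), -1)) = Mul(Rational(1, 2632), Pow(Add(Mul(Mul(12, 4), -18), 4), -1)) = Mul(Rational(1, 2632), Pow(Add(Mul(48, -18), 4), -1)) = Mul(Rational(1, 2632), Pow(Add(-864, 4), -1)) = Mul(Rational(1, 2632), Pow(-860, -1)) = Mul(Rational(1, 2632), Rational(-1, 860)) = Rational(-1, 2263520)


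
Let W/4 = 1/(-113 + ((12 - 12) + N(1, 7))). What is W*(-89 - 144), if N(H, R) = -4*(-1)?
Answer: 932/109 ≈ 8.5505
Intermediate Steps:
N(H, R) = 4
W = -4/109 (W = 4/(-113 + ((12 - 12) + 4)) = 4/(-113 + (0 + 4)) = 4/(-113 + 4) = 4/(-109) = 4*(-1/109) = -4/109 ≈ -0.036697)
W*(-89 - 144) = -4*(-89 - 144)/109 = -4/109*(-233) = 932/109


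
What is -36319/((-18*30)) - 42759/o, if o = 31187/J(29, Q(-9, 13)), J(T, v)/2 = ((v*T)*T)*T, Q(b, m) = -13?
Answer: 1126364320361/1295460 ≈ 8.6947e+5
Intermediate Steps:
J(T, v) = 2*v*T³ (J(T, v) = 2*(((v*T)*T)*T) = 2*(((T*v)*T)*T) = 2*((v*T²)*T) = 2*(v*T³) = 2*v*T³)
o = -2399/48778 (o = 31187/((2*(-13)*29³)) = 31187/((2*(-13)*24389)) = 31187/(-634114) = 31187*(-1/634114) = -2399/48778 ≈ -0.049182)
-36319/((-18*30)) - 42759/o = -36319/((-18*30)) - 42759/(-2399/48778) = -36319/(-540) - 42759*(-48778/2399) = -36319*(-1/540) + 2085698502/2399 = 36319/540 + 2085698502/2399 = 1126364320361/1295460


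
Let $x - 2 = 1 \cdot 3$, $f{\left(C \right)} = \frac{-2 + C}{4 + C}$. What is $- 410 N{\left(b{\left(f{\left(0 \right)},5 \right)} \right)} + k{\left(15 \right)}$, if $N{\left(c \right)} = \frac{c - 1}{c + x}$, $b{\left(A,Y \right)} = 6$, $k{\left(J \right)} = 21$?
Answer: $- \frac{1819}{11} \approx -165.36$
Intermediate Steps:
$f{\left(C \right)} = \frac{-2 + C}{4 + C}$
$x = 5$ ($x = 2 + 1 \cdot 3 = 2 + 3 = 5$)
$N{\left(c \right)} = \frac{-1 + c}{5 + c}$ ($N{\left(c \right)} = \frac{c - 1}{c + 5} = \frac{-1 + c}{5 + c}$)
$- 410 N{\left(b{\left(f{\left(0 \right)},5 \right)} \right)} + k{\left(15 \right)} = - 410 \frac{-1 + 6}{5 + 6} + 21 = - 410 \cdot \frac{1}{11} \cdot 5 + 21 = \left(-410\right) \frac{5}{11} + 21 = - \frac{2050}{11} + 21 = - \frac{1819}{11}$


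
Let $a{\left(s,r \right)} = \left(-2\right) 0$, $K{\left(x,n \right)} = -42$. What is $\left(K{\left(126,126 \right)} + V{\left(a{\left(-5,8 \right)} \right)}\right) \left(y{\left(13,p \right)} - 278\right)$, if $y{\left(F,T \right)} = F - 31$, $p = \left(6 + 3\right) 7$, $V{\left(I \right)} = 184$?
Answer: $-42032$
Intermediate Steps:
$a{\left(s,r \right)} = 0$
$p = 63$ ($p = 9 \cdot 7 = 63$)
$y{\left(F,T \right)} = -31 + F$
$\left(K{\left(126,126 \right)} + V{\left(a{\left(-5,8 \right)} \right)}\right) \left(y{\left(13,p \right)} - 278\right) = \left(-42 + 184\right) \left(\left(-31 + 13\right) - 278\right) = 142 \left(-18 - 278\right) = 142 \left(-296\right) = -42032$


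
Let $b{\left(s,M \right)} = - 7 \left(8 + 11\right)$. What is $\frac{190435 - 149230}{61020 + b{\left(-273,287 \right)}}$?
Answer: $\frac{41205}{60887} \approx 0.67675$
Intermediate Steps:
$b{\left(s,M \right)} = -133$ ($b{\left(s,M \right)} = \left(-7\right) 19 = -133$)
$\frac{190435 - 149230}{61020 + b{\left(-273,287 \right)}} = \frac{190435 - 149230}{61020 - 133} = \frac{41205}{60887}$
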